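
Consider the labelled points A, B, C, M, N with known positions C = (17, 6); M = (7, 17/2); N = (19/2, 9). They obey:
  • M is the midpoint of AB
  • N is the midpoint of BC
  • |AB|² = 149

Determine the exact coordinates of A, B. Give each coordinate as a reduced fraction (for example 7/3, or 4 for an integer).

1. B_x = 2  [B = 2·N−C = 2·(19/2, 9)−(17, 6)]
2. B_y = 12  [B = 2·N−C = 2·(19/2, 9)−(17, 6)]
   so B = (2, 12)
3. A_x = 12  [A = 2·M−B = 2·(7, 17/2)−(2, 12)]
4. A_y = 5  [A = 2·M−B = 2·(7, 17/2)−(2, 12)]
   so A = (12, 5)

A = (12, 5)
B = (2, 12)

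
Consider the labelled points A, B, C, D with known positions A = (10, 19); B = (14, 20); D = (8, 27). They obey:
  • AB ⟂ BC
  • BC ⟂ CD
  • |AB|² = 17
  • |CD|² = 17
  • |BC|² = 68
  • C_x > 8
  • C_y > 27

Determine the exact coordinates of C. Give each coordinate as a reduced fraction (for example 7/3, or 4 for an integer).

C = (12, 28)

1. C_x = 12  [[AB ⟂ BC ⇒ 4x+1y-76=0] ∩ [|C−(8, 27)|²=17]]
2. C_y = 28  [[AB ⟂ BC ⇒ 4x+1y-76=0] ∩ [|C−(8, 27)|²=17]]
   so C = (12, 28)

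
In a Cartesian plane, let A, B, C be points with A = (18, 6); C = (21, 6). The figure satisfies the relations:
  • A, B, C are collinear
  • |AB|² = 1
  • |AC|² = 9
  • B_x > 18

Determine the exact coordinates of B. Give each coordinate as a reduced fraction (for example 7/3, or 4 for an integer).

1. B_x = 19  [[A, B, C are collinear ⇒ -3y+18=0] ∩ [|B−(18, 6)|²=1]]
2. B_y = 6  [[A, B, C are collinear ⇒ -3y+18=0] ∩ [|B−(18, 6)|²=1]]
   so B = (19, 6)

B = (19, 6)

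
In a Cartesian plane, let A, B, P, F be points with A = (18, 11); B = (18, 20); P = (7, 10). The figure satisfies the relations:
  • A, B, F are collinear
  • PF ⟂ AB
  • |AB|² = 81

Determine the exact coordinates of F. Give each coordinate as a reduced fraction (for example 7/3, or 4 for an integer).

F = (18, 10)

1. F_x = 18  [[A, B, F are collinear ⇒ -9x+162=0] ∩ [PF ⟂ AB ⇒ 9y-90=0]]
2. F_y = 10  [[A, B, F are collinear ⇒ -9x+162=0] ∩ [PF ⟂ AB ⇒ 9y-90=0]]
   so F = (18, 10)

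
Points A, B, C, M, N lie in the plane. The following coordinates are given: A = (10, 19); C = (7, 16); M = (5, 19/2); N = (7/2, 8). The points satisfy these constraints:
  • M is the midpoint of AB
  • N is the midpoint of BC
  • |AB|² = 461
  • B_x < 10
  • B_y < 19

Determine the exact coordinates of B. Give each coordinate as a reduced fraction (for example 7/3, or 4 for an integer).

B = (0, 0)

1. B_x = 0  [B = 2·M−A = 2·(5, 19/2)−(10, 19)]
2. B_y = 0  [B = 2·M−A = 2·(5, 19/2)−(10, 19)]
   so B = (0, 0)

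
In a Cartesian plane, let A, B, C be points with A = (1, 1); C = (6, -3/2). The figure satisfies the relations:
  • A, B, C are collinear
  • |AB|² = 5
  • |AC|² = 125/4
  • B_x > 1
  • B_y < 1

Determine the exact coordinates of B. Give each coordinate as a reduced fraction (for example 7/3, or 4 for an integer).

1. B_x = 3  [[A, B, C are collinear ⇒ -5/2x-5y+15/2=0] ∩ [|B−(1, 1)|²=5]]
2. B_y = 0  [[A, B, C are collinear ⇒ -5/2x-5y+15/2=0] ∩ [|B−(1, 1)|²=5]]
   so B = (3, 0)

B = (3, 0)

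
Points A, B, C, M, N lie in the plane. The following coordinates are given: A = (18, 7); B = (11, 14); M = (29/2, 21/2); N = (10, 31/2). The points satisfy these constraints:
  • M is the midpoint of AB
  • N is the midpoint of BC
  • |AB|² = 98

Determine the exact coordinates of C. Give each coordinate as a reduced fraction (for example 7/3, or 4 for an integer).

1. C_x = 9  [C = 2·N−B = 2·(10, 31/2)−(11, 14)]
2. C_y = 17  [C = 2·N−B = 2·(10, 31/2)−(11, 14)]
   so C = (9, 17)

C = (9, 17)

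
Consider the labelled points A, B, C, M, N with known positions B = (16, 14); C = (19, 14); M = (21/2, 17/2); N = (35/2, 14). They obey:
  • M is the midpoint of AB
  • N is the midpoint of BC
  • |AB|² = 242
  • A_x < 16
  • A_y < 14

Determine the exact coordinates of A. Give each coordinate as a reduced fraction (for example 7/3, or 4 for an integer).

1. A_x = 5  [A = 2·M−B = 2·(21/2, 17/2)−(16, 14)]
2. A_y = 3  [A = 2·M−B = 2·(21/2, 17/2)−(16, 14)]
   so A = (5, 3)

A = (5, 3)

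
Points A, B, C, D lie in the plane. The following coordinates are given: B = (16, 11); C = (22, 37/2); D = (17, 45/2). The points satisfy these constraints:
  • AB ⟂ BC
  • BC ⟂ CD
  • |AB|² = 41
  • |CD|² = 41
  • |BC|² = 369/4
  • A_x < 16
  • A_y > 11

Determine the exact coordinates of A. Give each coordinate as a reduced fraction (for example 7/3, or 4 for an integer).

A = (11, 15)

1. A_x = 11  [[AB ⟂ BC ⇒ -6x-15/2y+357/2=0] ∩ [|A−(16, 11)|²=41]]
2. A_y = 15  [[AB ⟂ BC ⇒ -6x-15/2y+357/2=0] ∩ [|A−(16, 11)|²=41]]
   so A = (11, 15)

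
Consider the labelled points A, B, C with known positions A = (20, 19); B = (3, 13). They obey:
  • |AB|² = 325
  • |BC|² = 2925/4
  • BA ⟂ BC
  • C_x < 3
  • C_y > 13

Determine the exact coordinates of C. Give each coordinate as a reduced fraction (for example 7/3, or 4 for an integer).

1. C_x = -6  [[BA ⟂ BC ⇒ 17x+6y-129=0] ∩ [|C−(3, 13)|²=2925/4]]
2. C_y = 77/2  [[BA ⟂ BC ⇒ 17x+6y-129=0] ∩ [|C−(3, 13)|²=2925/4]]
   so C = (-6, 77/2)

C = (-6, 77/2)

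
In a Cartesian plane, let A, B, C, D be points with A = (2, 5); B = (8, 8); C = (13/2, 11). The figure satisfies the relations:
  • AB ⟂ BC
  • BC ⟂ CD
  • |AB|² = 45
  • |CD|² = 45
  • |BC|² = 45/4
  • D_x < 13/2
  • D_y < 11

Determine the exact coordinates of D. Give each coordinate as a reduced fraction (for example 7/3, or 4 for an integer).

D = (1/2, 8)

1. D_x = 1/2  [[BC ⟂ CD ⇒ -3/2x+3y-93/4=0] ∩ [|D−(13/2, 11)|²=45]]
2. D_y = 8  [[BC ⟂ CD ⇒ -3/2x+3y-93/4=0] ∩ [|D−(13/2, 11)|²=45]]
   so D = (1/2, 8)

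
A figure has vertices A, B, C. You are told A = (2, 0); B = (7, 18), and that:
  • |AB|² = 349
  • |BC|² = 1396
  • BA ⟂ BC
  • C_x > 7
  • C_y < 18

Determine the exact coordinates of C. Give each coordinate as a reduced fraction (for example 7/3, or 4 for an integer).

1. C_x = 43  [[BA ⟂ BC ⇒ -5x-18y+359=0] ∩ [|C−(7, 18)|²=1396]]
2. C_y = 8  [[BA ⟂ BC ⇒ -5x-18y+359=0] ∩ [|C−(7, 18)|²=1396]]
   so C = (43, 8)

C = (43, 8)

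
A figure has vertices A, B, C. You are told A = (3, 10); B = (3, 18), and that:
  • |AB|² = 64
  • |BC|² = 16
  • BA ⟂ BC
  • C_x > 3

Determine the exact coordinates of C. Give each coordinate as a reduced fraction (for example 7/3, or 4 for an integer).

C = (7, 18)

1. C_x = 7  [[BA ⟂ BC ⇒ -8y+144=0] ∩ [|C−(3, 18)|²=16]]
2. C_y = 18  [[BA ⟂ BC ⇒ -8y+144=0] ∩ [|C−(3, 18)|²=16]]
   so C = (7, 18)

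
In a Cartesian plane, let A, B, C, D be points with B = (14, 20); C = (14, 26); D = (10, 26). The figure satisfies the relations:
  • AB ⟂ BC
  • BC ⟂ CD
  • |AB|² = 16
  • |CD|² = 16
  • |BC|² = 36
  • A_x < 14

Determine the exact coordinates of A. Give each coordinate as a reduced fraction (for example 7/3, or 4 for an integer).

1. A_x = 10  [[AB ⟂ BC ⇒ -6y+120=0] ∩ [|A−(14, 20)|²=16]]
2. A_y = 20  [[AB ⟂ BC ⇒ -6y+120=0] ∩ [|A−(14, 20)|²=16]]
   so A = (10, 20)

A = (10, 20)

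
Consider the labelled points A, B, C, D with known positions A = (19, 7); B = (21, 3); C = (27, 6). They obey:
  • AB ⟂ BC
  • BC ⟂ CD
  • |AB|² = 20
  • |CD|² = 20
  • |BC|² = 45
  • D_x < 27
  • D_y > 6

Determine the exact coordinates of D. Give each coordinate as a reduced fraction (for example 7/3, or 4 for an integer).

1. D_x = 25  [[BC ⟂ CD ⇒ 6x+3y-180=0] ∩ [|D−(27, 6)|²=20]]
2. D_y = 10  [[BC ⟂ CD ⇒ 6x+3y-180=0] ∩ [|D−(27, 6)|²=20]]
   so D = (25, 10)

D = (25, 10)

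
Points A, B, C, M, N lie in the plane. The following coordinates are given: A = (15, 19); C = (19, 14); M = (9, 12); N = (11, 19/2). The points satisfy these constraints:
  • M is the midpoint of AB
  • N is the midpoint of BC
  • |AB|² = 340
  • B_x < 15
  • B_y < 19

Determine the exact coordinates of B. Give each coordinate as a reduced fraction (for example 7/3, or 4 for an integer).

1. B_x = 3  [B = 2·M−A = 2·(9, 12)−(15, 19)]
2. B_y = 5  [B = 2·M−A = 2·(9, 12)−(15, 19)]
   so B = (3, 5)

B = (3, 5)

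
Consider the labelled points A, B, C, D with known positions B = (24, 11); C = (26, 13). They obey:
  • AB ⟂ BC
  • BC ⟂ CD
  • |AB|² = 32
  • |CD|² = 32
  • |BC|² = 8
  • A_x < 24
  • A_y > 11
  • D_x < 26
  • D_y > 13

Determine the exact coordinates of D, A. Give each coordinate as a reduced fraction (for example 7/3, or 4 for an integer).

1. D_x = 22  [[BC ⟂ CD ⇒ 2x+2y-78=0] ∩ [|D−(26, 13)|²=32]]
2. D_y = 17  [[BC ⟂ CD ⇒ 2x+2y-78=0] ∩ [|D−(26, 13)|²=32]]
   so D = (22, 17)
3. A_x = 20  [[AB ⟂ BC ⇒ -2x-2y+70=0] ∩ [|A−(24, 11)|²=32]]
4. A_y = 15  [[AB ⟂ BC ⇒ -2x-2y+70=0] ∩ [|A−(24, 11)|²=32]]
   so A = (20, 15)

D = (22, 17)
A = (20, 15)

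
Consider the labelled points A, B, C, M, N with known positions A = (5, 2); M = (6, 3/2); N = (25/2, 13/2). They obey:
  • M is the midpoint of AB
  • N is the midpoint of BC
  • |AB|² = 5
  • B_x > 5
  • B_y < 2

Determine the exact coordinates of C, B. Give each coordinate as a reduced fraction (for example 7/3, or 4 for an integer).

1. B_x = 7  [B = 2·M−A = 2·(6, 3/2)−(5, 2)]
2. B_y = 1  [B = 2·M−A = 2·(6, 3/2)−(5, 2)]
   so B = (7, 1)
3. C_x = 18  [C = 2·N−B = 2·(25/2, 13/2)−(7, 1)]
4. C_y = 12  [C = 2·N−B = 2·(25/2, 13/2)−(7, 1)]
   so C = (18, 12)

C = (18, 12)
B = (7, 1)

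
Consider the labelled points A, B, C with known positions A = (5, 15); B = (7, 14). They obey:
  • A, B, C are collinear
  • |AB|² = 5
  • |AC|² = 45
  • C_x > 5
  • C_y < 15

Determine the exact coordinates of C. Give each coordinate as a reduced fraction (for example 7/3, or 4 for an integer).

1. C_x = 11  [[A, B, C are collinear ⇒ 1x+2y-35=0] ∩ [|C−(5, 15)|²=45]]
2. C_y = 12  [[A, B, C are collinear ⇒ 1x+2y-35=0] ∩ [|C−(5, 15)|²=45]]
   so C = (11, 12)

C = (11, 12)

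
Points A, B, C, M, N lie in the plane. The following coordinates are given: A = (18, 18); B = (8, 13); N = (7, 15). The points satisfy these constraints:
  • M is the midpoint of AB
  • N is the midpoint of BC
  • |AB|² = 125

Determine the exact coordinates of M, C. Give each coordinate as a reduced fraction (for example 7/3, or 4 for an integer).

1. M_x = 13  [2·M = A+B = (18, 18)+(8, 13)]
2. M_y = 31/2  [2·M = A+B = (18, 18)+(8, 13)]
   so M = (13, 31/2)
3. C_x = 6  [C = 2·N−B = 2·(7, 15)−(8, 13)]
4. C_y = 17  [C = 2·N−B = 2·(7, 15)−(8, 13)]
   so C = (6, 17)

M = (13, 31/2)
C = (6, 17)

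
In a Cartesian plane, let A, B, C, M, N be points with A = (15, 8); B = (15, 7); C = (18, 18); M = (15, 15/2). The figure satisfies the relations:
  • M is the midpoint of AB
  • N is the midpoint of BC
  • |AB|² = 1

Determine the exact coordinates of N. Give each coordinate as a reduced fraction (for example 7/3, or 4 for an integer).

1. N_x = 33/2  [2·N = B+C = (15, 7)+(18, 18)]
2. N_y = 25/2  [2·N = B+C = (15, 7)+(18, 18)]
   so N = (33/2, 25/2)

N = (33/2, 25/2)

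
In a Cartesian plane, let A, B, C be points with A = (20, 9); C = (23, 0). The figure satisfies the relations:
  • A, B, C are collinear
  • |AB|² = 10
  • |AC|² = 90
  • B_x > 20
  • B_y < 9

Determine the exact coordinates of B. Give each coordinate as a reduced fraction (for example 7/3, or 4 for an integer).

B = (21, 6)

1. B_x = 21  [[A, B, C are collinear ⇒ -9x-3y+207=0] ∩ [|B−(20, 9)|²=10]]
2. B_y = 6  [[A, B, C are collinear ⇒ -9x-3y+207=0] ∩ [|B−(20, 9)|²=10]]
   so B = (21, 6)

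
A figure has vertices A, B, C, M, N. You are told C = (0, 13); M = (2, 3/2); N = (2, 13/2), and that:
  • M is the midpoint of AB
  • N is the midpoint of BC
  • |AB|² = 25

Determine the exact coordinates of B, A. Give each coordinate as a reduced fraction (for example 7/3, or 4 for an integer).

B = (4, 0)
A = (0, 3)

1. B_x = 4  [B = 2·N−C = 2·(2, 13/2)−(0, 13)]
2. B_y = 0  [B = 2·N−C = 2·(2, 13/2)−(0, 13)]
   so B = (4, 0)
3. A_x = 0  [A = 2·M−B = 2·(2, 3/2)−(4, 0)]
4. A_y = 3  [A = 2·M−B = 2·(2, 3/2)−(4, 0)]
   so A = (0, 3)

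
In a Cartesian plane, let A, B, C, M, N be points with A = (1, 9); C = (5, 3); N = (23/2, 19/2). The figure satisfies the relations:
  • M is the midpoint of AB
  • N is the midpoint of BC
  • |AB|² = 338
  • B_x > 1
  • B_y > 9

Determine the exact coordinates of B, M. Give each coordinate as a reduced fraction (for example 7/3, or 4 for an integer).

1. B_x = 18  [B = 2·N−C = 2·(23/2, 19/2)−(5, 3)]
2. B_y = 16  [B = 2·N−C = 2·(23/2, 19/2)−(5, 3)]
   so B = (18, 16)
3. M_x = 19/2  [2·M = A+B = (1, 9)+(18, 16)]
4. M_y = 25/2  [2·M = A+B = (1, 9)+(18, 16)]
   so M = (19/2, 25/2)

B = (18, 16)
M = (19/2, 25/2)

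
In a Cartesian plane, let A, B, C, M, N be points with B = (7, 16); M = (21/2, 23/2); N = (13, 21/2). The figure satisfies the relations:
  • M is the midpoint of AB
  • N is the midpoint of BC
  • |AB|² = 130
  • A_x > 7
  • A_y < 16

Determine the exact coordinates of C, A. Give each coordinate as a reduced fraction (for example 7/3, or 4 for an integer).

1. A_x = 14  [A = 2·M−B = 2·(21/2, 23/2)−(7, 16)]
2. A_y = 7  [A = 2·M−B = 2·(21/2, 23/2)−(7, 16)]
   so A = (14, 7)
3. C_x = 19  [C = 2·N−B = 2·(13, 21/2)−(7, 16)]
4. C_y = 5  [C = 2·N−B = 2·(13, 21/2)−(7, 16)]
   so C = (19, 5)

C = (19, 5)
A = (14, 7)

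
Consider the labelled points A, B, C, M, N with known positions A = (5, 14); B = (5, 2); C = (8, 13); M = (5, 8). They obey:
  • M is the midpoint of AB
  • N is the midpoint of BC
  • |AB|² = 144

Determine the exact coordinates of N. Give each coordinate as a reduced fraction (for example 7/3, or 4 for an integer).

1. N_x = 13/2  [2·N = B+C = (5, 2)+(8, 13)]
2. N_y = 15/2  [2·N = B+C = (5, 2)+(8, 13)]
   so N = (13/2, 15/2)

N = (13/2, 15/2)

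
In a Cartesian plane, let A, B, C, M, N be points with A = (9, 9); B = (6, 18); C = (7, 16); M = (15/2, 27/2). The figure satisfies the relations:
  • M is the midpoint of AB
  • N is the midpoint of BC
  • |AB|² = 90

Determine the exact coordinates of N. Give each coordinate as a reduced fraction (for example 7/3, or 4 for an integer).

1. N_x = 13/2  [2·N = B+C = (6, 18)+(7, 16)]
2. N_y = 17  [2·N = B+C = (6, 18)+(7, 16)]
   so N = (13/2, 17)

N = (13/2, 17)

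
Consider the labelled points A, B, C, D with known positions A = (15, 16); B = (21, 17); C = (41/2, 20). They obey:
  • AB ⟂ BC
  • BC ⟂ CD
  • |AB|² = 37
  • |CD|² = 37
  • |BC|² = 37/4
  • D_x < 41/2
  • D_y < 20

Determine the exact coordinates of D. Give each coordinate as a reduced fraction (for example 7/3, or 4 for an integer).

1. D_x = 29/2  [[BC ⟂ CD ⇒ -1/2x+3y-199/4=0] ∩ [|D−(41/2, 20)|²=37]]
2. D_y = 19  [[BC ⟂ CD ⇒ -1/2x+3y-199/4=0] ∩ [|D−(41/2, 20)|²=37]]
   so D = (29/2, 19)

D = (29/2, 19)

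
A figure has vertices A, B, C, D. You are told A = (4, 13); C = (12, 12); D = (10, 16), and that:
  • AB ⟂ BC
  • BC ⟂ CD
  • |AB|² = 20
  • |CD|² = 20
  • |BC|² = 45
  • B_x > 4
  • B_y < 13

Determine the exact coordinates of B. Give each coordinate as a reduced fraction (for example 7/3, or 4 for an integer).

B = (6, 9)

1. B_x = 6  [[BC ⟂ CD ⇒ 2x-4y+24=0] ∩ [|B−(4, 13)|²=20]]
2. B_y = 9  [[BC ⟂ CD ⇒ 2x-4y+24=0] ∩ [|B−(4, 13)|²=20]]
   so B = (6, 9)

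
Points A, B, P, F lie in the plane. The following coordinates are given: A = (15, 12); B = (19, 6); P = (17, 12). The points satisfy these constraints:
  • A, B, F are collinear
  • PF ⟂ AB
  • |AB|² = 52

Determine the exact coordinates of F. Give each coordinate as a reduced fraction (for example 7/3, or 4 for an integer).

1. F_x = 203/13  [[A, B, F are collinear ⇒ 6x+4y-138=0] ∩ [PF ⟂ AB ⇒ 4x-6y+4=0]]
2. F_y = 144/13  [[A, B, F are collinear ⇒ 6x+4y-138=0] ∩ [PF ⟂ AB ⇒ 4x-6y+4=0]]
   so F = (203/13, 144/13)

F = (203/13, 144/13)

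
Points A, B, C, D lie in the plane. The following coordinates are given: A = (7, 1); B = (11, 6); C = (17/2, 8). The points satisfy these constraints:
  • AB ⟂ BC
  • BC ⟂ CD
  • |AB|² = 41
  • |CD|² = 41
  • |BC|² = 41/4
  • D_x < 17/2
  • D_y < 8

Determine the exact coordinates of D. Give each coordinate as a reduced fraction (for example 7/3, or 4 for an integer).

1. D_x = 9/2  [[BC ⟂ CD ⇒ -5/2x+2y+21/4=0] ∩ [|D−(17/2, 8)|²=41]]
2. D_y = 3  [[BC ⟂ CD ⇒ -5/2x+2y+21/4=0] ∩ [|D−(17/2, 8)|²=41]]
   so D = (9/2, 3)

D = (9/2, 3)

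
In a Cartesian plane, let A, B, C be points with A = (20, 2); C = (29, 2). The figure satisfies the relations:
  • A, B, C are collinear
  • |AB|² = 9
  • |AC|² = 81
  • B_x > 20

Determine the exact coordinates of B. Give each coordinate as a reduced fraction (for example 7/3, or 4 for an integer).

B = (23, 2)

1. B_x = 23  [[A, B, C are collinear ⇒ -9y+18=0] ∩ [|B−(20, 2)|²=9]]
2. B_y = 2  [[A, B, C are collinear ⇒ -9y+18=0] ∩ [|B−(20, 2)|²=9]]
   so B = (23, 2)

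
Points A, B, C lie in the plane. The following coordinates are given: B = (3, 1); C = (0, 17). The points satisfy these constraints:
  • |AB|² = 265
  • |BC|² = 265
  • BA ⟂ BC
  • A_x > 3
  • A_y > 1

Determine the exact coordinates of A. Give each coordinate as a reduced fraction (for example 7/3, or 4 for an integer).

A = (19, 4)

1. A_x = 19  [[BA ⟂ BC ⇒ -3x+16y-7=0] ∩ [|A−(3, 1)|²=265]]
2. A_y = 4  [[BA ⟂ BC ⇒ -3x+16y-7=0] ∩ [|A−(3, 1)|²=265]]
   so A = (19, 4)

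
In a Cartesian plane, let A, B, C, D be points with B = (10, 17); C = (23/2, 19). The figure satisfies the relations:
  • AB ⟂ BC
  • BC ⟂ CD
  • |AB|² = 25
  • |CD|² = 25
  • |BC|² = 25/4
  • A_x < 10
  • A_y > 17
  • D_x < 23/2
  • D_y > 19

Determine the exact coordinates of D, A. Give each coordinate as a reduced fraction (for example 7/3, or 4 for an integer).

1. D_x = 15/2  [[BC ⟂ CD ⇒ 3/2x+2y-221/4=0] ∩ [|D−(23/2, 19)|²=25]]
2. D_y = 22  [[BC ⟂ CD ⇒ 3/2x+2y-221/4=0] ∩ [|D−(23/2, 19)|²=25]]
   so D = (15/2, 22)
3. A_x = 6  [[AB ⟂ BC ⇒ -3/2x-2y+49=0] ∩ [|A−(10, 17)|²=25]]
4. A_y = 20  [[AB ⟂ BC ⇒ -3/2x-2y+49=0] ∩ [|A−(10, 17)|²=25]]
   so A = (6, 20)

D = (15/2, 22)
A = (6, 20)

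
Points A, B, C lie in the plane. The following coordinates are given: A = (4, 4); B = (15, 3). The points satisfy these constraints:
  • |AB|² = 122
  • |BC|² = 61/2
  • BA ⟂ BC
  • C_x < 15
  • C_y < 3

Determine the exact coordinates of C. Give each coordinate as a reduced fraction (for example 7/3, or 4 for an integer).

C = (29/2, -5/2)

1. C_x = 29/2  [[BA ⟂ BC ⇒ -11x+1y+162=0] ∩ [|C−(15, 3)|²=61/2]]
2. C_y = -5/2  [[BA ⟂ BC ⇒ -11x+1y+162=0] ∩ [|C−(15, 3)|²=61/2]]
   so C = (29/2, -5/2)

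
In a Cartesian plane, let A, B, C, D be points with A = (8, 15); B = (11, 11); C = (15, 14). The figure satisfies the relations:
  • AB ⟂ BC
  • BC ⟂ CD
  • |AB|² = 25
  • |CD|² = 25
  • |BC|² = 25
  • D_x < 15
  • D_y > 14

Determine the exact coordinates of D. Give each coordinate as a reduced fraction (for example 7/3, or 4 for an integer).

1. D_x = 12  [[BC ⟂ CD ⇒ 4x+3y-102=0] ∩ [|D−(15, 14)|²=25]]
2. D_y = 18  [[BC ⟂ CD ⇒ 4x+3y-102=0] ∩ [|D−(15, 14)|²=25]]
   so D = (12, 18)

D = (12, 18)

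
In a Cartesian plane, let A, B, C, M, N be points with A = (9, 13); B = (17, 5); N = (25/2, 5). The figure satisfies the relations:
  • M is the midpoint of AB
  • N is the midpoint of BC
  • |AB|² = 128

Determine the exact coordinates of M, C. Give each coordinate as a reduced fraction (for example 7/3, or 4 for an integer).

1. M_x = 13  [2·M = A+B = (9, 13)+(17, 5)]
2. M_y = 9  [2·M = A+B = (9, 13)+(17, 5)]
   so M = (13, 9)
3. C_x = 8  [C = 2·N−B = 2·(25/2, 5)−(17, 5)]
4. C_y = 5  [C = 2·N−B = 2·(25/2, 5)−(17, 5)]
   so C = (8, 5)

M = (13, 9)
C = (8, 5)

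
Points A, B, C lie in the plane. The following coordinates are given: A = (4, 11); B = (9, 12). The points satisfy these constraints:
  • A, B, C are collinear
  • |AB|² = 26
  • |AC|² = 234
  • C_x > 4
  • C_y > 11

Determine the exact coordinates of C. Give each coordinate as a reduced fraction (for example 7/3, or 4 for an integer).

C = (19, 14)

1. C_x = 19  [[A, B, C are collinear ⇒ -1x+5y-51=0] ∩ [|C−(4, 11)|²=234]]
2. C_y = 14  [[A, B, C are collinear ⇒ -1x+5y-51=0] ∩ [|C−(4, 11)|²=234]]
   so C = (19, 14)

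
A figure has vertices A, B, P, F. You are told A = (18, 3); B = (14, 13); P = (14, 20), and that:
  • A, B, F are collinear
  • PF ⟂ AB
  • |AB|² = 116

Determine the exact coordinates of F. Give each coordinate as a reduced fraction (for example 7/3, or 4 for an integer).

1. F_x = 336/29  [[A, B, F are collinear ⇒ -10x-4y+192=0] ∩ [PF ⟂ AB ⇒ -4x+10y-144=0]]
2. F_y = 552/29  [[A, B, F are collinear ⇒ -10x-4y+192=0] ∩ [PF ⟂ AB ⇒ -4x+10y-144=0]]
   so F = (336/29, 552/29)

F = (336/29, 552/29)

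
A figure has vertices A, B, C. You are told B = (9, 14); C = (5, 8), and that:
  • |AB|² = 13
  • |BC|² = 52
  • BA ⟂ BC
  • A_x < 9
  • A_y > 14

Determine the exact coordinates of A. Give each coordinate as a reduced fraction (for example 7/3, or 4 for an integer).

A = (6, 16)

1. A_x = 6  [[BA ⟂ BC ⇒ -4x-6y+120=0] ∩ [|A−(9, 14)|²=13]]
2. A_y = 16  [[BA ⟂ BC ⇒ -4x-6y+120=0] ∩ [|A−(9, 14)|²=13]]
   so A = (6, 16)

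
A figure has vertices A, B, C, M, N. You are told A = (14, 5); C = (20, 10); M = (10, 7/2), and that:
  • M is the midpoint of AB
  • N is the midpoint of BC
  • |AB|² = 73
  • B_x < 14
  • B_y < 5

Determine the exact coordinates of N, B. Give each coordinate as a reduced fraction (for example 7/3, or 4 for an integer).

1. B_x = 6  [B = 2·M−A = 2·(10, 7/2)−(14, 5)]
2. B_y = 2  [B = 2·M−A = 2·(10, 7/2)−(14, 5)]
   so B = (6, 2)
3. N_x = 13  [2·N = B+C = (6, 2)+(20, 10)]
4. N_y = 6  [2·N = B+C = (6, 2)+(20, 10)]
   so N = (13, 6)

N = (13, 6)
B = (6, 2)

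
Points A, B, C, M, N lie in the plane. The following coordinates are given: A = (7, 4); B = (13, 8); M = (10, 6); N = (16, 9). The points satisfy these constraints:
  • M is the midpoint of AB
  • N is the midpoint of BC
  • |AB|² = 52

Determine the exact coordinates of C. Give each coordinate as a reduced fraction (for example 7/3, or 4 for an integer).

C = (19, 10)

1. C_x = 19  [C = 2·N−B = 2·(16, 9)−(13, 8)]
2. C_y = 10  [C = 2·N−B = 2·(16, 9)−(13, 8)]
   so C = (19, 10)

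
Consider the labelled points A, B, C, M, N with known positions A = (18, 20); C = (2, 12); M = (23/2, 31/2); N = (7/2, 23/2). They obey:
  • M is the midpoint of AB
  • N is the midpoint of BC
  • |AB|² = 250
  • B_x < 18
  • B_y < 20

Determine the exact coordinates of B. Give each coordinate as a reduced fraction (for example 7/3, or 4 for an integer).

B = (5, 11)

1. B_x = 5  [B = 2·M−A = 2·(23/2, 31/2)−(18, 20)]
2. B_y = 11  [B = 2·M−A = 2·(23/2, 31/2)−(18, 20)]
   so B = (5, 11)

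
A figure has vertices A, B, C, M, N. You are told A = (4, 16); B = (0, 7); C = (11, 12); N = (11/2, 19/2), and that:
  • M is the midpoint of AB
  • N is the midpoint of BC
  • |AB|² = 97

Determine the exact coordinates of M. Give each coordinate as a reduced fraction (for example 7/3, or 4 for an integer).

1. M_x = 2  [2·M = A+B = (4, 16)+(0, 7)]
2. M_y = 23/2  [2·M = A+B = (4, 16)+(0, 7)]
   so M = (2, 23/2)

M = (2, 23/2)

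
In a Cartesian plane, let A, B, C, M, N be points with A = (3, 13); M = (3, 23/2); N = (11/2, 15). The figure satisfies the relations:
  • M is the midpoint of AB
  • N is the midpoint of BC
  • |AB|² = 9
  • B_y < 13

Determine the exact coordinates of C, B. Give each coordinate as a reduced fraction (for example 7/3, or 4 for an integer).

1. B_x = 3  [B = 2·M−A = 2·(3, 23/2)−(3, 13)]
2. B_y = 10  [B = 2·M−A = 2·(3, 23/2)−(3, 13)]
   so B = (3, 10)
3. C_x = 8  [C = 2·N−B = 2·(11/2, 15)−(3, 10)]
4. C_y = 20  [C = 2·N−B = 2·(11/2, 15)−(3, 10)]
   so C = (8, 20)

C = (8, 20)
B = (3, 10)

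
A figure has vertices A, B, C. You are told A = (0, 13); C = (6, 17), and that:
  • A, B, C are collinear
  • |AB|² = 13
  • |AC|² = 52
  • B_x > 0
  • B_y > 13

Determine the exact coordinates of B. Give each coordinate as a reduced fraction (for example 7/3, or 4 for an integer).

B = (3, 15)

1. B_x = 3  [[A, B, C are collinear ⇒ 4x-6y+78=0] ∩ [|B−(0, 13)|²=13]]
2. B_y = 15  [[A, B, C are collinear ⇒ 4x-6y+78=0] ∩ [|B−(0, 13)|²=13]]
   so B = (3, 15)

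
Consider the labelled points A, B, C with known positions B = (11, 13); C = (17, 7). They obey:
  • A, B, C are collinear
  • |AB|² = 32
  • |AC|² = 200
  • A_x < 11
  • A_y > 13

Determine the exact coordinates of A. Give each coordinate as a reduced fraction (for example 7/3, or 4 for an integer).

1. A_x = 7  [[A, B, C are collinear ⇒ 6x+6y-144=0] ∩ [|A−(11, 13)|²=32]]
2. A_y = 17  [[A, B, C are collinear ⇒ 6x+6y-144=0] ∩ [|A−(11, 13)|²=32]]
   so A = (7, 17)

A = (7, 17)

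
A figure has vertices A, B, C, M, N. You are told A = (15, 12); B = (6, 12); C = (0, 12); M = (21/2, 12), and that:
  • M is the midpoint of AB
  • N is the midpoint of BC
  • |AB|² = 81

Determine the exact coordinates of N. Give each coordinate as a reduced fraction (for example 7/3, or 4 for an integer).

N = (3, 12)

1. N_x = 3  [2·N = B+C = (6, 12)+(0, 12)]
2. N_y = 12  [2·N = B+C = (6, 12)+(0, 12)]
   so N = (3, 12)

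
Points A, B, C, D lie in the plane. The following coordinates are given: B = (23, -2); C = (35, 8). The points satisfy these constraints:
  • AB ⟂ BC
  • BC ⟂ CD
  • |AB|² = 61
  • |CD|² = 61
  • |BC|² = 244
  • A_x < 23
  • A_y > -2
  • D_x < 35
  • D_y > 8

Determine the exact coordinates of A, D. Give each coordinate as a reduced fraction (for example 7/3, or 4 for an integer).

1. A_x = 18  [[AB ⟂ BC ⇒ -12x-10y+256=0] ∩ [|A−(23, -2)|²=61]]
2. A_y = 4  [[AB ⟂ BC ⇒ -12x-10y+256=0] ∩ [|A−(23, -2)|²=61]]
   so A = (18, 4)
3. D_x = 30  [[BC ⟂ CD ⇒ 12x+10y-500=0] ∩ [|D−(35, 8)|²=61]]
4. D_y = 14  [[BC ⟂ CD ⇒ 12x+10y-500=0] ∩ [|D−(35, 8)|²=61]]
   so D = (30, 14)

A = (18, 4)
D = (30, 14)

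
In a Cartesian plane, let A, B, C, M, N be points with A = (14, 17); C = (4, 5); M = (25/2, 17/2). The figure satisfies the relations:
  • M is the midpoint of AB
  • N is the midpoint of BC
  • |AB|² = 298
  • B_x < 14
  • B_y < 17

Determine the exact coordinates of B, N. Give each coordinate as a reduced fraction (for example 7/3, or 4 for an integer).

B = (11, 0)
N = (15/2, 5/2)

1. B_x = 11  [B = 2·M−A = 2·(25/2, 17/2)−(14, 17)]
2. B_y = 0  [B = 2·M−A = 2·(25/2, 17/2)−(14, 17)]
   so B = (11, 0)
3. N_x = 15/2  [2·N = B+C = (11, 0)+(4, 5)]
4. N_y = 5/2  [2·N = B+C = (11, 0)+(4, 5)]
   so N = (15/2, 5/2)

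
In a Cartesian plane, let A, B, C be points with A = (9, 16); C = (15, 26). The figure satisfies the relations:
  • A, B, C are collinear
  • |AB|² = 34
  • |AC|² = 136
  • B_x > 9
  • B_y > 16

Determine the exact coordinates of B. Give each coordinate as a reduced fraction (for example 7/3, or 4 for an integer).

1. B_x = 12  [[A, B, C are collinear ⇒ 10x-6y+6=0] ∩ [|B−(9, 16)|²=34]]
2. B_y = 21  [[A, B, C are collinear ⇒ 10x-6y+6=0] ∩ [|B−(9, 16)|²=34]]
   so B = (12, 21)

B = (12, 21)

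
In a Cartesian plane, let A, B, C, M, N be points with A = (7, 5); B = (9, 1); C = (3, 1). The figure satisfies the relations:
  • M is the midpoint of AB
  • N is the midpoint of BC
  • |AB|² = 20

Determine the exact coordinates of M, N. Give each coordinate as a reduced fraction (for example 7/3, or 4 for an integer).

M = (8, 3)
N = (6, 1)

1. M_x = 8  [2·M = A+B = (7, 5)+(9, 1)]
2. M_y = 3  [2·M = A+B = (7, 5)+(9, 1)]
   so M = (8, 3)
3. N_x = 6  [2·N = B+C = (9, 1)+(3, 1)]
4. N_y = 1  [2·N = B+C = (9, 1)+(3, 1)]
   so N = (6, 1)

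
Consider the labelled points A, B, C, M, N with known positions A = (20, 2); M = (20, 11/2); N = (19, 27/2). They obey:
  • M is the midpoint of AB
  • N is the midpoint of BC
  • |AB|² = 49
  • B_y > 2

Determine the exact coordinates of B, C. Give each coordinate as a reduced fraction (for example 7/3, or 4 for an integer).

B = (20, 9)
C = (18, 18)

1. B_x = 20  [B = 2·M−A = 2·(20, 11/2)−(20, 2)]
2. B_y = 9  [B = 2·M−A = 2·(20, 11/2)−(20, 2)]
   so B = (20, 9)
3. C_x = 18  [C = 2·N−B = 2·(19, 27/2)−(20, 9)]
4. C_y = 18  [C = 2·N−B = 2·(19, 27/2)−(20, 9)]
   so C = (18, 18)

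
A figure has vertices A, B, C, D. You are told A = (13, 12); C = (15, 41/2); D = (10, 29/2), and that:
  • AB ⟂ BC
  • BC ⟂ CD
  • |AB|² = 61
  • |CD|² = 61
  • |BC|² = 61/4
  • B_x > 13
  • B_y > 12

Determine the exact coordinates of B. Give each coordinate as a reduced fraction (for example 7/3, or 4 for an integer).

B = (18, 18)

1. B_x = 18  [[BC ⟂ CD ⇒ 5x+6y-198=0] ∩ [|B−(13, 12)|²=61]]
2. B_y = 18  [[BC ⟂ CD ⇒ 5x+6y-198=0] ∩ [|B−(13, 12)|²=61]]
   so B = (18, 18)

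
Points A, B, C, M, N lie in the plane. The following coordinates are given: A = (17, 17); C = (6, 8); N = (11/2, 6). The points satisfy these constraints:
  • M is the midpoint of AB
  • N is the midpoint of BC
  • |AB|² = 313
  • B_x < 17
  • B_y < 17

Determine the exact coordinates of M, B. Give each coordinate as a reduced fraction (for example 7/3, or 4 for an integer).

M = (11, 21/2)
B = (5, 4)

1. B_x = 5  [B = 2·N−C = 2·(11/2, 6)−(6, 8)]
2. B_y = 4  [B = 2·N−C = 2·(11/2, 6)−(6, 8)]
   so B = (5, 4)
3. M_x = 11  [2·M = A+B = (17, 17)+(5, 4)]
4. M_y = 21/2  [2·M = A+B = (17, 17)+(5, 4)]
   so M = (11, 21/2)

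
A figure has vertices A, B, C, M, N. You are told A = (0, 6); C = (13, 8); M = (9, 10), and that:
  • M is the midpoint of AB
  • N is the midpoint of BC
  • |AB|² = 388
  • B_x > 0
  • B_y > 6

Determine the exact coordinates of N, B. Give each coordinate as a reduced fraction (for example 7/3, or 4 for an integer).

1. B_x = 18  [B = 2·M−A = 2·(9, 10)−(0, 6)]
2. B_y = 14  [B = 2·M−A = 2·(9, 10)−(0, 6)]
   so B = (18, 14)
3. N_x = 31/2  [2·N = B+C = (18, 14)+(13, 8)]
4. N_y = 11  [2·N = B+C = (18, 14)+(13, 8)]
   so N = (31/2, 11)

N = (31/2, 11)
B = (18, 14)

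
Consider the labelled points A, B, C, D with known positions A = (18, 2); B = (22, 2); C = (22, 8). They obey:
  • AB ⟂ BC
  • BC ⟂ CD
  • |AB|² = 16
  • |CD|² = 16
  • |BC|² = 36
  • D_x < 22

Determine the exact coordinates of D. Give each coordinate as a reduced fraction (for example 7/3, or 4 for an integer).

1. D_x = 18  [[BC ⟂ CD ⇒ 6y-48=0] ∩ [|D−(22, 8)|²=16]]
2. D_y = 8  [[BC ⟂ CD ⇒ 6y-48=0] ∩ [|D−(22, 8)|²=16]]
   so D = (18, 8)

D = (18, 8)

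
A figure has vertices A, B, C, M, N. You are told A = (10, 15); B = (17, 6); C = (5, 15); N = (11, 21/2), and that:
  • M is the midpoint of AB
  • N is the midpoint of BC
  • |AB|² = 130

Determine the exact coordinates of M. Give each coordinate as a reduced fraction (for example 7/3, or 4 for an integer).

1. M_x = 27/2  [2·M = A+B = (10, 15)+(17, 6)]
2. M_y = 21/2  [2·M = A+B = (10, 15)+(17, 6)]
   so M = (27/2, 21/2)

M = (27/2, 21/2)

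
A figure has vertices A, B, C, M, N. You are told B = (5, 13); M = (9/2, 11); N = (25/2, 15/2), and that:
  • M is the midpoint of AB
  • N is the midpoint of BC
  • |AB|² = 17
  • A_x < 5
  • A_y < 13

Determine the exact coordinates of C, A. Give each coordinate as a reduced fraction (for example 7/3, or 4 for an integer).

C = (20, 2)
A = (4, 9)

1. A_x = 4  [A = 2·M−B = 2·(9/2, 11)−(5, 13)]
2. A_y = 9  [A = 2·M−B = 2·(9/2, 11)−(5, 13)]
   so A = (4, 9)
3. C_x = 20  [C = 2·N−B = 2·(25/2, 15/2)−(5, 13)]
4. C_y = 2  [C = 2·N−B = 2·(25/2, 15/2)−(5, 13)]
   so C = (20, 2)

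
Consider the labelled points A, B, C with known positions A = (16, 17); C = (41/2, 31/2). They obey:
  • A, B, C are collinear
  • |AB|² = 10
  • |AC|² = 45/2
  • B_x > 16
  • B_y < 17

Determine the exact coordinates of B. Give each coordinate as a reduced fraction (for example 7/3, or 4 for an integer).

B = (19, 16)

1. B_x = 19  [[A, B, C are collinear ⇒ -3/2x-9/2y+201/2=0] ∩ [|B−(16, 17)|²=10]]
2. B_y = 16  [[A, B, C are collinear ⇒ -3/2x-9/2y+201/2=0] ∩ [|B−(16, 17)|²=10]]
   so B = (19, 16)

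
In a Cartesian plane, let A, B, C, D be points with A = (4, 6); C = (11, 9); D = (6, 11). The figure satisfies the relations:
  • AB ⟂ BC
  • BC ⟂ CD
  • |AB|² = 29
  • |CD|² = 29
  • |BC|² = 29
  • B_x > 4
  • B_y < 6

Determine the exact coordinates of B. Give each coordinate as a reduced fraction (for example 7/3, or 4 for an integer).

B = (9, 4)

1. B_x = 9  [[BC ⟂ CD ⇒ 5x-2y-37=0] ∩ [|B−(4, 6)|²=29]]
2. B_y = 4  [[BC ⟂ CD ⇒ 5x-2y-37=0] ∩ [|B−(4, 6)|²=29]]
   so B = (9, 4)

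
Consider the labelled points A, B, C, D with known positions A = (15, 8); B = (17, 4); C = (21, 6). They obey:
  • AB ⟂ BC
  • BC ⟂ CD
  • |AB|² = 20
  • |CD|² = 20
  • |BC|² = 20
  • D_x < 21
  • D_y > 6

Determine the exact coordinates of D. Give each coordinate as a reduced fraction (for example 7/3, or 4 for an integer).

1. D_x = 19  [[BC ⟂ CD ⇒ 4x+2y-96=0] ∩ [|D−(21, 6)|²=20]]
2. D_y = 10  [[BC ⟂ CD ⇒ 4x+2y-96=0] ∩ [|D−(21, 6)|²=20]]
   so D = (19, 10)

D = (19, 10)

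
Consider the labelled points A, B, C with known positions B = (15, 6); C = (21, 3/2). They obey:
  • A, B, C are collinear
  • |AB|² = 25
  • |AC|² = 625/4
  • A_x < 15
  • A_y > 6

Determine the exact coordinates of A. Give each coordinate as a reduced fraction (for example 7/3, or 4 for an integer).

1. A_x = 11  [[A, B, C are collinear ⇒ 9/2x+6y-207/2=0] ∩ [|A−(15, 6)|²=25]]
2. A_y = 9  [[A, B, C are collinear ⇒ 9/2x+6y-207/2=0] ∩ [|A−(15, 6)|²=25]]
   so A = (11, 9)

A = (11, 9)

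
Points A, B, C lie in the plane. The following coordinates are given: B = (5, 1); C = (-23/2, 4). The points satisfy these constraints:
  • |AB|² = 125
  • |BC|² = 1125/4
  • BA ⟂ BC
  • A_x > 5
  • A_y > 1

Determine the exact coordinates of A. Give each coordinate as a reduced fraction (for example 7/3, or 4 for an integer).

1. A_x = 7  [[BA ⟂ BC ⇒ -33/2x+3y+159/2=0] ∩ [|A−(5, 1)|²=125]]
2. A_y = 12  [[BA ⟂ BC ⇒ -33/2x+3y+159/2=0] ∩ [|A−(5, 1)|²=125]]
   so A = (7, 12)

A = (7, 12)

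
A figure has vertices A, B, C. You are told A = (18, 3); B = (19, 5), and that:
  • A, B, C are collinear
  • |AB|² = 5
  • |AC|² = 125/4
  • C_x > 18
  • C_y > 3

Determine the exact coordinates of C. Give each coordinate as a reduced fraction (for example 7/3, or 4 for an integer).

C = (41/2, 8)

1. C_x = 41/2  [[A, B, C are collinear ⇒ -2x+1y+33=0] ∩ [|C−(18, 3)|²=125/4]]
2. C_y = 8  [[A, B, C are collinear ⇒ -2x+1y+33=0] ∩ [|C−(18, 3)|²=125/4]]
   so C = (41/2, 8)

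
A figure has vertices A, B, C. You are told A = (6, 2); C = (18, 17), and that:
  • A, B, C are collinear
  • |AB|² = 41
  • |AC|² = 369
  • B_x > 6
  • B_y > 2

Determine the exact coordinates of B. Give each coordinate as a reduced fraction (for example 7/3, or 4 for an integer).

1. B_x = 10  [[A, B, C are collinear ⇒ 15x-12y-66=0] ∩ [|B−(6, 2)|²=41]]
2. B_y = 7  [[A, B, C are collinear ⇒ 15x-12y-66=0] ∩ [|B−(6, 2)|²=41]]
   so B = (10, 7)

B = (10, 7)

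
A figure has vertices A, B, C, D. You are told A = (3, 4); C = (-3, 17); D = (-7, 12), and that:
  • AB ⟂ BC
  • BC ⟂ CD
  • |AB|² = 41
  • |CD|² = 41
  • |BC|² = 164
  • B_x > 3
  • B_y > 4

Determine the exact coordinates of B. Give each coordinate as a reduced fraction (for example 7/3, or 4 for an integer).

1. B_x = 7  [[BC ⟂ CD ⇒ 4x+5y-73=0] ∩ [|B−(3, 4)|²=41]]
2. B_y = 9  [[BC ⟂ CD ⇒ 4x+5y-73=0] ∩ [|B−(3, 4)|²=41]]
   so B = (7, 9)

B = (7, 9)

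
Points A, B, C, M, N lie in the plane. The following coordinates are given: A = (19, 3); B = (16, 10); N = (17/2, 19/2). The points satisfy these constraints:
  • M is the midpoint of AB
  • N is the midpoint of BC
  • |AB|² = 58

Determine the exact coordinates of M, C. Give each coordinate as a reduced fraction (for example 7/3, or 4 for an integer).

1. M_x = 35/2  [2·M = A+B = (19, 3)+(16, 10)]
2. M_y = 13/2  [2·M = A+B = (19, 3)+(16, 10)]
   so M = (35/2, 13/2)
3. C_x = 1  [C = 2·N−B = 2·(17/2, 19/2)−(16, 10)]
4. C_y = 9  [C = 2·N−B = 2·(17/2, 19/2)−(16, 10)]
   so C = (1, 9)

M = (35/2, 13/2)
C = (1, 9)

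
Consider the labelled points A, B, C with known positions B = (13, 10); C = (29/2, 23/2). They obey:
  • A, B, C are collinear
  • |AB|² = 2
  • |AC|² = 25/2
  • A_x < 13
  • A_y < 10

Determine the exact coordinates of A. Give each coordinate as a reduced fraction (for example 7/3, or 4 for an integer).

A = (12, 9)

1. A_x = 12  [[A, B, C are collinear ⇒ -3/2x+3/2y+9/2=0] ∩ [|A−(13, 10)|²=2]]
2. A_y = 9  [[A, B, C are collinear ⇒ -3/2x+3/2y+9/2=0] ∩ [|A−(13, 10)|²=2]]
   so A = (12, 9)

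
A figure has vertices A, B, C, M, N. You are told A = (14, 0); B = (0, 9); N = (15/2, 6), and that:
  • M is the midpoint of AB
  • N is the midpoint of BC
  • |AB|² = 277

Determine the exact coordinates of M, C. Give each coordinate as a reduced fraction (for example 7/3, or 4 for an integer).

1. M_x = 7  [2·M = A+B = (14, 0)+(0, 9)]
2. M_y = 9/2  [2·M = A+B = (14, 0)+(0, 9)]
   so M = (7, 9/2)
3. C_x = 15  [C = 2·N−B = 2·(15/2, 6)−(0, 9)]
4. C_y = 3  [C = 2·N−B = 2·(15/2, 6)−(0, 9)]
   so C = (15, 3)

M = (7, 9/2)
C = (15, 3)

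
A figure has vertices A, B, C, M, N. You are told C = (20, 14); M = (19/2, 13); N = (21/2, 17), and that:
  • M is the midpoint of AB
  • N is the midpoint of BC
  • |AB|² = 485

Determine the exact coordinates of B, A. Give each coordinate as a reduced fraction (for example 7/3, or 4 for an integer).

1. B_x = 1  [B = 2·N−C = 2·(21/2, 17)−(20, 14)]
2. B_y = 20  [B = 2·N−C = 2·(21/2, 17)−(20, 14)]
   so B = (1, 20)
3. A_x = 18  [A = 2·M−B = 2·(19/2, 13)−(1, 20)]
4. A_y = 6  [A = 2·M−B = 2·(19/2, 13)−(1, 20)]
   so A = (18, 6)

B = (1, 20)
A = (18, 6)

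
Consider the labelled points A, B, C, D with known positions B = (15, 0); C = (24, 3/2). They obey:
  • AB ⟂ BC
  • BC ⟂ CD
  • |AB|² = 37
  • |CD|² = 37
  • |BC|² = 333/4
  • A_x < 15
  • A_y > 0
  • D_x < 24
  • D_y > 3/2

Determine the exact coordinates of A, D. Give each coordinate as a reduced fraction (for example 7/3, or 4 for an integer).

1. A_x = 14  [[AB ⟂ BC ⇒ -9x-3/2y+135=0] ∩ [|A−(15, 0)|²=37]]
2. A_y = 6  [[AB ⟂ BC ⇒ -9x-3/2y+135=0] ∩ [|A−(15, 0)|²=37]]
   so A = (14, 6)
3. D_x = 23  [[BC ⟂ CD ⇒ 9x+3/2y-873/4=0] ∩ [|D−(24, 3/2)|²=37]]
4. D_y = 15/2  [[BC ⟂ CD ⇒ 9x+3/2y-873/4=0] ∩ [|D−(24, 3/2)|²=37]]
   so D = (23, 15/2)

A = (14, 6)
D = (23, 15/2)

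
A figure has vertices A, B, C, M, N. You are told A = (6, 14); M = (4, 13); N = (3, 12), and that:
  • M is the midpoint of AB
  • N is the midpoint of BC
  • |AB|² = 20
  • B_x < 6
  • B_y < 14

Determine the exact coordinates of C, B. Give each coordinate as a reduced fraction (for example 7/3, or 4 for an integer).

1. B_x = 2  [B = 2·M−A = 2·(4, 13)−(6, 14)]
2. B_y = 12  [B = 2·M−A = 2·(4, 13)−(6, 14)]
   so B = (2, 12)
3. C_x = 4  [C = 2·N−B = 2·(3, 12)−(2, 12)]
4. C_y = 12  [C = 2·N−B = 2·(3, 12)−(2, 12)]
   so C = (4, 12)

C = (4, 12)
B = (2, 12)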